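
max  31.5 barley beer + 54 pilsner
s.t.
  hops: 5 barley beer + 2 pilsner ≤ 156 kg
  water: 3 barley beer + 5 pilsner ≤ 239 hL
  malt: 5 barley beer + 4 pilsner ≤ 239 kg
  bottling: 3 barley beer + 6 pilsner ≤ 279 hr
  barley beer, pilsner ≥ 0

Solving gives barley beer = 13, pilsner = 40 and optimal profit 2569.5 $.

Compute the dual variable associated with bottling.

Binding: water and bottling. Non-binding: hops (11 unused), malt (14 unused).
Slack constraints have shadow price 0 (complementary slackness).
The binding rows give the dual system: 3·y_water + 3·y_bottling = 31.5 and 5·y_water + 6·y_bottling = 54.
This yields shadow prices y_water = 9, y_bottling = 1.5.
Shadow price of bottling = 1.5.

1.5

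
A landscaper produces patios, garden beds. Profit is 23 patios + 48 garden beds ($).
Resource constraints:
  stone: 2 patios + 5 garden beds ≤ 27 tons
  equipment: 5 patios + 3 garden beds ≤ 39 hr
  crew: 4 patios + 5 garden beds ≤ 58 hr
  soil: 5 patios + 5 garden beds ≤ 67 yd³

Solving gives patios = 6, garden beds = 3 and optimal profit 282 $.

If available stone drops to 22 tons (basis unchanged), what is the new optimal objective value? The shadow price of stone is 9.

Δb = -5, so new z* = 282 + (9)·(-5) = 282 − 45 = 237.

237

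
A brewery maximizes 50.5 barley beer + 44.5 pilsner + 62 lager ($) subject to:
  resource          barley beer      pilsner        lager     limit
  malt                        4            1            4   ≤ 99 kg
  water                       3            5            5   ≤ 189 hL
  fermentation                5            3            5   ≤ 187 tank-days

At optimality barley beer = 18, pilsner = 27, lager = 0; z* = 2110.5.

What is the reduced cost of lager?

Binding: malt and water. Non-binding: fermentation (16 unused).
Slack constraints have shadow price 0 (complementary slackness).
Dual feasibility on the basic columns requires 4·y_malt + 3·y_water = 50.5, 1·y_malt + 5·y_water = 44.5.
→ y_malt = 7 and y_water = 7.5.
Reduced cost of lager: c₃ − yᵀa₃ = 62 − (7·4 + 7.5·5) = 62 − 65.5 = -3.5.

-3.5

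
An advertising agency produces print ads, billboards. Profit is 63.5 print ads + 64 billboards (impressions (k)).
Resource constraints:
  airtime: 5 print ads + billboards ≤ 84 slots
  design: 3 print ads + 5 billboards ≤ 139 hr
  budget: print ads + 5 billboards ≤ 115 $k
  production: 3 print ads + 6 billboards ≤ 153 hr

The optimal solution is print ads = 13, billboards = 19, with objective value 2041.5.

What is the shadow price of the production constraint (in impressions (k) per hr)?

At the optimum: airtime uses 84 of 84 (binding); design uses 134 of 139 (slack = 5); budget uses 108 of 115 (slack = 7); production uses 153 of 153 (binding).
By complementary slackness, y = 0 for the non-binding constraints.
From A_Bᵀ y = c: 5·y_airtime + 3·y_production = 63.5; 1·y_airtime + 6·y_production = 64.
Solving: y_airtime = 7, y_production = 9.5.
Shadow price of production = 9.5.

9.5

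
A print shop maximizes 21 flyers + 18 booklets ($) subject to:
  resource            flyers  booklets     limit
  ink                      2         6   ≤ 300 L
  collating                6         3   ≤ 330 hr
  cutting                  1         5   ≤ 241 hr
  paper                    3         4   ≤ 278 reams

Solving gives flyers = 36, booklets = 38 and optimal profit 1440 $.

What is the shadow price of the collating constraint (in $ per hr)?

Check each constraint at x*: ink 300/300 (tight); collating 330/330 (tight); cutting 226/241 (slack 15); paper 260/278 (slack 18).
Slack constraints have shadow price 0 (complementary slackness).
Dual feasibility on the basic columns requires 2·y_ink + 6·y_collating = 21, 6·y_ink + 3·y_collating = 18.
Solving: y_ink = 1.5, y_collating = 3.
Shadow price of collating = 3.

3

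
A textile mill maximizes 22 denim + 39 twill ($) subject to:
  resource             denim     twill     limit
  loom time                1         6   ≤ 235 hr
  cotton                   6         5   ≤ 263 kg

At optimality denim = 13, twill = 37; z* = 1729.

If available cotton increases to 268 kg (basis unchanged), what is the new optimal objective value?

At the optimum: loom time uses 235 of 235 (binding); cotton uses 263 of 263 (binding).
The binding rows give the dual system: 1·y_loom time + 6·y_cotton = 22 and 6·y_loom time + 5·y_cotton = 39.
Solving: y_loom time = 4, y_cotton = 3.
Δz = y_cotton·Δb = 3 × (5) = 15, so new z* = 1729 + 15 = 1744.

1744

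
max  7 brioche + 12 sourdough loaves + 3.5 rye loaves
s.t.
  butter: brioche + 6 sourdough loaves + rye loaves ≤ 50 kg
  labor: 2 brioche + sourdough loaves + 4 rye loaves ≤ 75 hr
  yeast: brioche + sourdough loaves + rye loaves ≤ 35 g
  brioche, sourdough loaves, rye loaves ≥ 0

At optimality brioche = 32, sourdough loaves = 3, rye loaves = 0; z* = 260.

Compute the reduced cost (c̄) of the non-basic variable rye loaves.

-3.5

At the optimum: butter uses 50 of 50 (binding); labor uses 67 of 75 (slack = 8); yeast uses 35 of 35 (binding).
Slack constraints have shadow price 0 (complementary slackness).
From A_Bᵀ y = c: 1·y_butter + 1·y_yeast = 7; 6·y_butter + 1·y_yeast = 12.
Solving: y_butter = 1, y_yeast = 6.
Reduced cost of rye loaves: c₃ − yᵀa₃ = 3.5 − (1·1 + 6·1) = 3.5 − 7 = -3.5.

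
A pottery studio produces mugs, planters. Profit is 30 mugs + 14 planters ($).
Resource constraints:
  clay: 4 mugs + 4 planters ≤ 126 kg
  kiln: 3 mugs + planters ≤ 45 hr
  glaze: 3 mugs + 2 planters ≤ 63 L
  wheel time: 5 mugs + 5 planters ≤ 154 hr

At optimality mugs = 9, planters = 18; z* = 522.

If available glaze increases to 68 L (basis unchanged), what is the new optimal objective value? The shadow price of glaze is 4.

Δb = 5, so new z* = 522 + (4)·(5) = 522 + 20 = 542.

542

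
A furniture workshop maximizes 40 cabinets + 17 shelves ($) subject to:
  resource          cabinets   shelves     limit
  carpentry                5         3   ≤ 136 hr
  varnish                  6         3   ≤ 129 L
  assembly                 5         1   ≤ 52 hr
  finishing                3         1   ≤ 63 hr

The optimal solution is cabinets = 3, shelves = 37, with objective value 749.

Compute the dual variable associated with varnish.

5

Binding: varnish and assembly. Non-binding: carpentry (10 unused), finishing (17 unused).
Slack constraints have shadow price 0 (complementary slackness).
From A_Bᵀ y = c: 6·y_varnish + 5·y_assembly = 40; 3·y_varnish + 1·y_assembly = 17.
This yields shadow prices y_varnish = 5, y_assembly = 2.
Shadow price of varnish = 5.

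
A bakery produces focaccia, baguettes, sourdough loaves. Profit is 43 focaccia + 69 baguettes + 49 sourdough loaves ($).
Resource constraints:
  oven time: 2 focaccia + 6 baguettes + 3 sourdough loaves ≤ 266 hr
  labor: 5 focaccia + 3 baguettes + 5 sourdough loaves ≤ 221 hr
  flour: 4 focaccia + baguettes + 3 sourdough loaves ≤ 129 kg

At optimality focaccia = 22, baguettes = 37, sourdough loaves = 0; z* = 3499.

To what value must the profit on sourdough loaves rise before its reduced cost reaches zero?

Check each constraint at x*: oven time 266/266 (tight); labor 221/221 (tight); flour 125/129 (slack 4).
By complementary slackness, y = 0 for the non-binding constraint.
Dual feasibility on the basic columns requires 2·y_oven time + 5·y_labor = 43, 6·y_oven time + 3·y_labor = 69.
Solving: y_oven time = 9, y_labor = 5.
sourdough loaves enters the basis when its profit ≥ yᵀa₃ = 9·3 + 5·5 = 52.

52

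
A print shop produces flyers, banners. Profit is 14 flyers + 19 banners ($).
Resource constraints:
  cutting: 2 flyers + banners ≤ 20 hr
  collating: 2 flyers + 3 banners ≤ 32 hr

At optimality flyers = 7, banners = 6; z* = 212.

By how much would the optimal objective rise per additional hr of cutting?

At the optimum: cutting uses 20 of 20 (binding); collating uses 32 of 32 (binding).
From A_Bᵀ y = c: 2·y_cutting + 2·y_collating = 14; 1·y_cutting + 3·y_collating = 19.
This yields shadow prices y_cutting = 1, y_collating = 6.
Shadow price of cutting = 1.

1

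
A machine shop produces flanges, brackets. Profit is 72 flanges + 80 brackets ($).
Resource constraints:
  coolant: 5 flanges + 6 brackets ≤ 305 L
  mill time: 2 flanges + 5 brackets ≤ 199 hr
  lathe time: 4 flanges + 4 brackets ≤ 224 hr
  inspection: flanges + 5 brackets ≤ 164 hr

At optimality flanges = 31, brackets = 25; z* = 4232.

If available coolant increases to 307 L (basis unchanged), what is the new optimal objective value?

4248

At the optimum: coolant uses 305 of 305 (binding); mill time uses 187 of 199 (slack = 12); lathe time uses 224 of 224 (binding); inspection uses 156 of 164 (slack = 8).
Since mill time, inspection are not tight, their duals are 0.
From A_Bᵀ y = c: 5·y_coolant + 4·y_lathe time = 72; 6·y_coolant + 4·y_lathe time = 80.
This yields shadow prices y_coolant = 8, y_lathe time = 8.
Δz = y_coolant·Δb = 8 × (2) = 16, so new z* = 4232 + 16 = 4248.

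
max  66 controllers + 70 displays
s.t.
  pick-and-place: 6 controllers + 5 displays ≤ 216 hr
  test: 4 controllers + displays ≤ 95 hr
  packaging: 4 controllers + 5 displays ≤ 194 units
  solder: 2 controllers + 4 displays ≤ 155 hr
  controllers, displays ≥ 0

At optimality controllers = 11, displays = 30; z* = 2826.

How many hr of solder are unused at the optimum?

13

solder used = 2·11 + 4·30 = 142; slack = 155 − 142 = 13.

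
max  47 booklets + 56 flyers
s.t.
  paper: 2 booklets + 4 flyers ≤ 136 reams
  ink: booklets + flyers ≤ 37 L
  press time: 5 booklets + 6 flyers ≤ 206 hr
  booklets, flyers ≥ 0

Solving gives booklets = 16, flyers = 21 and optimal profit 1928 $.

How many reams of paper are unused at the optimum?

20

paper used = 2·16 + 4·21 = 116; slack = 136 − 116 = 20.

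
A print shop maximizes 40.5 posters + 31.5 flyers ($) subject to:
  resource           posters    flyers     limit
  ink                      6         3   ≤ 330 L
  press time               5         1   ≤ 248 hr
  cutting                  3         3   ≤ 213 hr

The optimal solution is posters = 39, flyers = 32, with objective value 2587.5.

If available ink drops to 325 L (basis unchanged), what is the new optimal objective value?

2572.5

At the optimum: ink uses 330 of 330 (binding); press time uses 227 of 248 (slack = 21); cutting uses 213 of 213 (binding).
Slack constraints have shadow price 0 (complementary slackness).
From A_Bᵀ y = c: 6·y_ink + 3·y_cutting = 40.5; 3·y_ink + 3·y_cutting = 31.5.
→ y_ink = 3 and y_cutting = 7.5.
Δz = y_ink·Δb = 3 × (-5) = -15, so new z* = 2587.5 − 15 = 2572.5.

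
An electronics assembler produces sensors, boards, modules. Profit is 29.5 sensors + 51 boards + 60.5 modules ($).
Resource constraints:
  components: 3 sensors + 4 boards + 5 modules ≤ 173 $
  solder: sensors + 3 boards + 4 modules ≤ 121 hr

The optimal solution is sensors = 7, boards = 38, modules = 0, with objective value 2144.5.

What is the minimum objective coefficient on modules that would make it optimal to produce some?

Both components and solder are binding at x*.
Dual feasibility on the basic columns requires 3·y_components + 1·y_solder = 29.5, 4·y_components + 3·y_solder = 51.
Solving: y_components = 7.5, y_solder = 7.
modules enters the basis when its profit ≥ yᵀa₃ = 7.5·5 + 7·4 = 65.5.

65.5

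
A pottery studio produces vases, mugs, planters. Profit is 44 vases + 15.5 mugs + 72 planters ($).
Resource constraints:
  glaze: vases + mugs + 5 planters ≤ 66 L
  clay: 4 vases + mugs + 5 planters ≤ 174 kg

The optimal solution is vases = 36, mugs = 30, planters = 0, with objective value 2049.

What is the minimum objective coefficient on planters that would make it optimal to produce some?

At the optimum: glaze uses 66 of 66 (binding); clay uses 174 of 174 (binding).
The binding rows give the dual system: 1·y_glaze + 4·y_clay = 44 and 1·y_glaze + 1·y_clay = 15.5.
Solving: y_glaze = 6, y_clay = 9.5.
planters enters the basis when its profit ≥ yᵀa₃ = 6·5 + 9.5·5 = 77.5.

77.5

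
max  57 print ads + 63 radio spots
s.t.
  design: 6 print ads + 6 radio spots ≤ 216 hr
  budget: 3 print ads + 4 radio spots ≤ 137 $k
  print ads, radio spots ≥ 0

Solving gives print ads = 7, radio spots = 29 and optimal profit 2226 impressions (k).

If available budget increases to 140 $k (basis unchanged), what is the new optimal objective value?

2244

At the optimum: design uses 216 of 216 (binding); budget uses 137 of 137 (binding).
The binding rows give the dual system: 6·y_design + 3·y_budget = 57 and 6·y_design + 4·y_budget = 63.
This yields shadow prices y_design = 6.5, y_budget = 6.
Δz = y_budget·Δb = 6 × (3) = 18, so new z* = 2226 + 18 = 2244.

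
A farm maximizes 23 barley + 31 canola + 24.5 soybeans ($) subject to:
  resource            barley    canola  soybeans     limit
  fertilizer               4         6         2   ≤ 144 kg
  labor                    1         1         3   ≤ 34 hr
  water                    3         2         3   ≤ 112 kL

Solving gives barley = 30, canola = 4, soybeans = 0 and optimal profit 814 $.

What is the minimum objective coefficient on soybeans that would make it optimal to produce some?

At the optimum: fertilizer uses 144 of 144 (binding); labor uses 34 of 34 (binding); water uses 98 of 112 (slack = 14).
Slack constraints have shadow price 0 (complementary slackness).
Dual feasibility on the basic columns requires 4·y_fertilizer + 1·y_labor = 23, 6·y_fertilizer + 1·y_labor = 31.
→ y_fertilizer = 4 and y_labor = 7.
soybeans enters the basis when its profit ≥ yᵀa₃ = 4·2 + 7·3 = 29.

29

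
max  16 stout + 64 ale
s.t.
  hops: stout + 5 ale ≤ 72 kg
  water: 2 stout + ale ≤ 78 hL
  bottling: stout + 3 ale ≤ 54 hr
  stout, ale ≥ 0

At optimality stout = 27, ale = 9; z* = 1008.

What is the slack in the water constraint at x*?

water used = 2·27 + 1·9 = 63; slack = 78 − 63 = 15.

15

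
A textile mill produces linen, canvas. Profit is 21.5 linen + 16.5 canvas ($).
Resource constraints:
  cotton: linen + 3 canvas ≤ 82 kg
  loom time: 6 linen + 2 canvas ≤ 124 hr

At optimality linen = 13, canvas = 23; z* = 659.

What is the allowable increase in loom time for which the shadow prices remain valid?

368

Binding constraints: cotton, loom time. The basis is B = [[1,3],[6,2]] with det -16.
Per unit increase in loom time, x* moves by d = (0.1875, -0.0625).
The basis stays optimal until canvas reaches 0; allowable increase = 368 hr.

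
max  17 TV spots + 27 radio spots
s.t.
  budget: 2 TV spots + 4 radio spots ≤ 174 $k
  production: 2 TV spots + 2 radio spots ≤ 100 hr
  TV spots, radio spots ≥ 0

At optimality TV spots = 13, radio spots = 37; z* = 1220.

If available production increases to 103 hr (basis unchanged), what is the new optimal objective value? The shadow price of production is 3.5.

1230.5

Δb = 3, so new z* = 1220 + (3.5)·(3) = 1220 + 10.5 = 1230.5.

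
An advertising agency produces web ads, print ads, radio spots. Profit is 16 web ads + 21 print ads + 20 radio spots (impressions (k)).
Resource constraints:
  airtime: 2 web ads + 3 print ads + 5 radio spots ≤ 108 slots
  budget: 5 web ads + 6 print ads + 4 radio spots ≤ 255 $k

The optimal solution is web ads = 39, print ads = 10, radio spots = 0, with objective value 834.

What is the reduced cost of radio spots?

Check each constraint at x*: airtime 108/108 (tight); budget 255/255 (tight).
Dual feasibility on the basic columns requires 2·y_airtime + 5·y_budget = 16, 3·y_airtime + 6·y_budget = 21.
Solving: y_airtime = 3, y_budget = 2.
Reduced cost of radio spots: c₃ − yᵀa₃ = 20 − (3·5 + 2·4) = 20 − 23 = -3.

-3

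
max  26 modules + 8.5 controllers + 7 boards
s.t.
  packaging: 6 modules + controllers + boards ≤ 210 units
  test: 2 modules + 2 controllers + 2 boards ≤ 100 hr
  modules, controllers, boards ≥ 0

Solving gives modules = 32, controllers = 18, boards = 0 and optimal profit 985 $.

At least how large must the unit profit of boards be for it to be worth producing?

8.5

At the optimum: packaging uses 210 of 210 (binding); test uses 100 of 100 (binding).
Dual feasibility on the basic columns requires 6·y_packaging + 2·y_test = 26, 1·y_packaging + 2·y_test = 8.5.
→ y_packaging = 3.5 and y_test = 2.5.
boards enters the basis when its profit ≥ yᵀa₃ = 3.5·1 + 2.5·2 = 8.5.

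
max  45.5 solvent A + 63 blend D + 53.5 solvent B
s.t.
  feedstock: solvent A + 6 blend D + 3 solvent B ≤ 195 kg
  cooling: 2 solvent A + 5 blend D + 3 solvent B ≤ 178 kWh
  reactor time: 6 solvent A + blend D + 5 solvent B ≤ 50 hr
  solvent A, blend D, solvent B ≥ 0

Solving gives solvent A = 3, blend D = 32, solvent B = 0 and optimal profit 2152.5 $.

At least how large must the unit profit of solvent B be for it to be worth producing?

Binding: feedstock and reactor time. Non-binding: cooling (12 unused).
By complementary slackness, y = 0 for the non-binding constraint.
From A_Bᵀ y = c: 1·y_feedstock + 6·y_reactor time = 45.5; 6·y_feedstock + 1·y_reactor time = 63.
→ y_feedstock = 9.5 and y_reactor time = 6.
solvent B enters the basis when its profit ≥ yᵀa₃ = 9.5·3 + 6·5 = 58.5.

58.5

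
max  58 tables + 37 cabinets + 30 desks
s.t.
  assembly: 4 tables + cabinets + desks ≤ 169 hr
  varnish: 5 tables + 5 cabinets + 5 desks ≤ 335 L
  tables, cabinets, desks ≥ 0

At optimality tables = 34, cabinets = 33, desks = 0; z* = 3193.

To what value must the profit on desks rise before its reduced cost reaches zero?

At the optimum: assembly uses 169 of 169 (binding); varnish uses 335 of 335 (binding).
Dual feasibility on the basic columns requires 4·y_assembly + 5·y_varnish = 58, 1·y_assembly + 5·y_varnish = 37.
Solving: y_assembly = 7, y_varnish = 6.
desks enters the basis when its profit ≥ yᵀa₃ = 7·1 + 6·5 = 37.

37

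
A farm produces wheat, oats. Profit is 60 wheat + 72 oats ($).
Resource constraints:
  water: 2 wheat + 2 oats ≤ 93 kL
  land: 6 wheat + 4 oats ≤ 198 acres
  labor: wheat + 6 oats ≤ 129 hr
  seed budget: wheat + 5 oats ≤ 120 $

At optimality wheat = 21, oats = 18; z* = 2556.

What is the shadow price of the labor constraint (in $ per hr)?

Check each constraint at x*: water 78/93 (slack 15); land 198/198 (tight); labor 129/129 (tight); seed budget 111/120 (slack 9).
By complementary slackness, y = 0 for the non-binding constraints.
The binding rows give the dual system: 6·y_land + 1·y_labor = 60 and 4·y_land + 6·y_labor = 72.
Solving: y_land = 9, y_labor = 6.
Shadow price of labor = 6.

6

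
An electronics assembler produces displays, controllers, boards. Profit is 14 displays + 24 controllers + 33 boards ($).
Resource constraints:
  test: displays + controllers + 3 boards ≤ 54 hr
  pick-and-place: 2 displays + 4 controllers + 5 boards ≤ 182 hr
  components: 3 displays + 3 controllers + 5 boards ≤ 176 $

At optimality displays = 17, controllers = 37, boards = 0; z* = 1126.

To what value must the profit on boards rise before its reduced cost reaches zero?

37

Check each constraint at x*: test 54/54 (tight); pick-and-place 182/182 (tight); components 162/176 (slack 14).
By complementary slackness, y = 0 for the non-binding constraint.
From A_Bᵀ y = c: 1·y_test + 2·y_pick-and-place = 14; 1·y_test + 4·y_pick-and-place = 24.
→ y_test = 4 and y_pick-and-place = 5.
boards enters the basis when its profit ≥ yᵀa₃ = 4·3 + 5·5 = 37.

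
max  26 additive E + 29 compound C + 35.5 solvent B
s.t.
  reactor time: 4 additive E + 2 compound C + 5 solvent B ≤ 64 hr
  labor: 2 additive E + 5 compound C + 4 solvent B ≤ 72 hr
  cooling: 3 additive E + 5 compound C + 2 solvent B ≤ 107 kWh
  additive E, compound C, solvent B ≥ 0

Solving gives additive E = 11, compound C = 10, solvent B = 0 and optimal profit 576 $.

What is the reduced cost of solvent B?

-3

At the optimum: reactor time uses 64 of 64 (binding); labor uses 72 of 72 (binding); cooling uses 83 of 107 (slack = 24).
Slack constraints have shadow price 0 (complementary slackness).
From A_Bᵀ y = c: 4·y_reactor time + 2·y_labor = 26; 2·y_reactor time + 5·y_labor = 29.
This yields shadow prices y_reactor time = 4.5, y_labor = 4.
Reduced cost of solvent B: c₃ − yᵀa₃ = 35.5 − (4.5·5 + 4·4) = 35.5 − 38.5 = -3.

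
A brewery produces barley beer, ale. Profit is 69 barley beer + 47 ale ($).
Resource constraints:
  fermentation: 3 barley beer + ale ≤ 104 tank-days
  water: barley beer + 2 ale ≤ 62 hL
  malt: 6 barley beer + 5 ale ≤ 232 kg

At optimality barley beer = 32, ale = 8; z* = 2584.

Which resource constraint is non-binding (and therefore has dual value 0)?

fermentation: 104/104 (binding)
water: 48/62 (slack 14)
malt: 232/232 (binding)
By complementary slackness, a constraint with positive slack has shadow price 0 → water.

water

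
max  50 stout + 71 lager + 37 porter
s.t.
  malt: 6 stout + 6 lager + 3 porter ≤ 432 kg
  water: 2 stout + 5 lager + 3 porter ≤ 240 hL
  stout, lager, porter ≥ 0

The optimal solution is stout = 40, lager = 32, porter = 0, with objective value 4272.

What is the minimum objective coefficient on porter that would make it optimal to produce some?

At the optimum: malt uses 432 of 432 (binding); water uses 240 of 240 (binding).
Dual feasibility on the basic columns requires 6·y_malt + 2·y_water = 50, 6·y_malt + 5·y_water = 71.
Solving: y_malt = 6, y_water = 7.
porter enters the basis when its profit ≥ yᵀa₃ = 6·3 + 7·3 = 39.

39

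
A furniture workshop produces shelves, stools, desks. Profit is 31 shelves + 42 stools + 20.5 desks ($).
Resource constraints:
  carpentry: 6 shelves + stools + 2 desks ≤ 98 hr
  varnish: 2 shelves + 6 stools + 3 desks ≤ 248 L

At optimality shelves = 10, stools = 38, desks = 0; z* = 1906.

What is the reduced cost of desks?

-5

Check each constraint at x*: carpentry 98/98 (tight); varnish 248/248 (tight).
The binding rows give the dual system: 6·y_carpentry + 2·y_varnish = 31 and 1·y_carpentry + 6·y_varnish = 42.
Solving: y_carpentry = 3, y_varnish = 6.5.
Reduced cost of desks: c₃ − yᵀa₃ = 20.5 − (3·2 + 6.5·3) = 20.5 − 25.5 = -5.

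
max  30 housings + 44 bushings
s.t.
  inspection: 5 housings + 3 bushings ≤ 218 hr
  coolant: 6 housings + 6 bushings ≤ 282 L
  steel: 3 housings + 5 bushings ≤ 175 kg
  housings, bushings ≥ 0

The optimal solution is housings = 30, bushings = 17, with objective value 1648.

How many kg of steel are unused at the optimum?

0

steel used = 3·30 + 5·17 = 175; slack = 175 − 175 = 0.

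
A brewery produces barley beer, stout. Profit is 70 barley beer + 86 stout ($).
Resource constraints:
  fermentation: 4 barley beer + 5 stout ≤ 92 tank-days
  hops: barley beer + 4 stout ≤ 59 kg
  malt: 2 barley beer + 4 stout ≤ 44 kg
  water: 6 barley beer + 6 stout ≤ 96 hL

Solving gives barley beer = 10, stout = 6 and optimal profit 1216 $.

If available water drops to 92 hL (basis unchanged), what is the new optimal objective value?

1180

Binding: malt and water. Non-binding: fermentation (22 unused), hops (25 unused).
Since fermentation, hops are not tight, their duals are 0.
The binding rows give the dual system: 2·y_malt + 6·y_water = 70 and 4·y_malt + 6·y_water = 86.
→ y_malt = 8 and y_water = 9.
Δz = y_water·Δb = 9 × (-4) = -36, so new z* = 1216 − 36 = 1180.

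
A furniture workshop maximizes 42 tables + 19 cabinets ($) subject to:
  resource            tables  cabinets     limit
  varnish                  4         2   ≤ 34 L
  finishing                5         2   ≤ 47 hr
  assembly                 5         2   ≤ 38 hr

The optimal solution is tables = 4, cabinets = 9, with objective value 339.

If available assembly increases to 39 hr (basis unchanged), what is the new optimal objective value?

343

Check each constraint at x*: varnish 34/34 (tight); finishing 38/47 (slack 9); assembly 38/38 (tight).
Since finishing is not tight, its dual is 0.
The binding rows give the dual system: 4·y_varnish + 5·y_assembly = 42 and 2·y_varnish + 2·y_assembly = 19.
Solving: y_varnish = 5.5, y_assembly = 4.
Δz = y_assembly·Δb = 4 × (1) = 4, so new z* = 339 + 4 = 343.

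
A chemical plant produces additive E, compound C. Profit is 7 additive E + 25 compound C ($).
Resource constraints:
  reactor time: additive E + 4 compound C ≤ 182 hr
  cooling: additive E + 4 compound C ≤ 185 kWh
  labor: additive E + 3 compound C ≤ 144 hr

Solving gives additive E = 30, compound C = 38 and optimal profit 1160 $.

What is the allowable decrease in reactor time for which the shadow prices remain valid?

Binding constraints: reactor time, labor. The basis is B = [[1,4],[1,3]] with det -1.
Per unit decrease in reactor time, x* moves by d = (3, -1).
The basis stays optimal until compound C reaches 0; allowable decrease = 38 hr.

38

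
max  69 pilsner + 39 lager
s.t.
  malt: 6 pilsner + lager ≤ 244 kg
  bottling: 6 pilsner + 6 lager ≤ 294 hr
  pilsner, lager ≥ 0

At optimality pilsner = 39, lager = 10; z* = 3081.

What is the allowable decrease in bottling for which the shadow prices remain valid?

50

Binding constraints: malt, bottling. The basis is B = [[6,1],[6,6]] with det 30.
Per unit decrease in bottling, x* moves by d = (0.0333, -0.2).
The basis stays optimal until lager reaches 0; allowable decrease = 50 hr.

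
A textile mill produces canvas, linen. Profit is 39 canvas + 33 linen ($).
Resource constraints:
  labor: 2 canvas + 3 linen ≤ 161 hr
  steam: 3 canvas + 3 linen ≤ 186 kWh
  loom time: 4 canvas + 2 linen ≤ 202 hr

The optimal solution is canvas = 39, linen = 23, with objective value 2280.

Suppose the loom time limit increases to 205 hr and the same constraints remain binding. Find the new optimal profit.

2289

At the optimum: labor uses 147 of 161 (slack = 14); steam uses 186 of 186 (binding); loom time uses 202 of 202 (binding).
Since labor is not tight, its dual is 0.
Dual feasibility on the basic columns requires 3·y_steam + 4·y_loom time = 39, 3·y_steam + 2·y_loom time = 33.
Solving: y_steam = 9, y_loom time = 3.
Δz = y_loom time·Δb = 3 × (3) = 9, so new z* = 2280 + 9 = 2289.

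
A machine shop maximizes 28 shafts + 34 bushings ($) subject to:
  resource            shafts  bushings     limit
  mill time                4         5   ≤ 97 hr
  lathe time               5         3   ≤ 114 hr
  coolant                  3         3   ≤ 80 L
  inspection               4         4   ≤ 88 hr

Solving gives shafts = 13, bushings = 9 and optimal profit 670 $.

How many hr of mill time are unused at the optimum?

0

mill time used = 4·13 + 5·9 = 97; slack = 97 − 97 = 0.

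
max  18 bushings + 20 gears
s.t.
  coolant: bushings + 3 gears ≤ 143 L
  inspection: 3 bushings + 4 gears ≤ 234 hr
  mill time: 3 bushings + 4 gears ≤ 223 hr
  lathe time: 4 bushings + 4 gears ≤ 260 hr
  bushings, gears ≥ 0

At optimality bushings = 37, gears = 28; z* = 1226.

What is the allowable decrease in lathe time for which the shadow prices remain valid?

Binding constraints: mill time, lathe time. The basis is B = [[3,4],[4,4]] with det -4.
Per unit decrease in lathe time, x* moves by d = (-1, 0.75).
The basis stays optimal until coolant becomes binding; allowable decrease = 17.6 hr.

17.6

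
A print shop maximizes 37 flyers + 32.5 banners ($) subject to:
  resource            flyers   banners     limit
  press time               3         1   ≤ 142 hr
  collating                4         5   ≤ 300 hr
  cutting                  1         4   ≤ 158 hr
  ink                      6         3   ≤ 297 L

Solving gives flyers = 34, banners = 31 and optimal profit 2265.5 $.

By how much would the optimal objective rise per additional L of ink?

5.5

At the optimum: press time uses 133 of 142 (slack = 9); collating uses 291 of 300 (slack = 9); cutting uses 158 of 158 (binding); ink uses 297 of 297 (binding).
By complementary slackness, y = 0 for the non-binding constraints.
Dual feasibility on the basic columns requires 1·y_cutting + 6·y_ink = 37, 4·y_cutting + 3·y_ink = 32.5.
→ y_cutting = 4 and y_ink = 5.5.
Shadow price of ink = 5.5.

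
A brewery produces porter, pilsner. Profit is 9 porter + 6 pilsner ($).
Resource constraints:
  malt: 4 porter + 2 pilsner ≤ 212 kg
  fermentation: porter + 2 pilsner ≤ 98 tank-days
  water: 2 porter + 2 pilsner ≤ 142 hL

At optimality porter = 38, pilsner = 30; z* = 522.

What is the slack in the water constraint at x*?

6

water used = 2·38 + 2·30 = 136; slack = 142 − 136 = 6.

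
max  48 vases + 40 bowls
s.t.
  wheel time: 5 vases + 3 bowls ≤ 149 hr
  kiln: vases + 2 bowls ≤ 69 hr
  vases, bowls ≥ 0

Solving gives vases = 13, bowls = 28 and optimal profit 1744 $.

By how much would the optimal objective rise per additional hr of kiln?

Both wheel time and kiln are binding at x*.
The binding rows give the dual system: 5·y_wheel time + 1·y_kiln = 48 and 3·y_wheel time + 2·y_kiln = 40.
This yields shadow prices y_wheel time = 8, y_kiln = 8.
Shadow price of kiln = 8.

8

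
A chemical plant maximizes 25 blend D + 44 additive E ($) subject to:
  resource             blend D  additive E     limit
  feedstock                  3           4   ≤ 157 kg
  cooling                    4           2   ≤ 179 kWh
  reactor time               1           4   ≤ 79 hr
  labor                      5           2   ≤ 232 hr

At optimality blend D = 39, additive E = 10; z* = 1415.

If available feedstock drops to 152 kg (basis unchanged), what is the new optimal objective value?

Check each constraint at x*: feedstock 157/157 (tight); cooling 176/179 (slack 3); reactor time 79/79 (tight); labor 215/232 (slack 17).
By complementary slackness, y = 0 for the non-binding constraints.
Dual feasibility on the basic columns requires 3·y_feedstock + 1·y_reactor time = 25, 4·y_feedstock + 4·y_reactor time = 44.
→ y_feedstock = 7 and y_reactor time = 4.
Δz = y_feedstock·Δb = 7 × (-5) = -35, so new z* = 1415 − 35 = 1380.

1380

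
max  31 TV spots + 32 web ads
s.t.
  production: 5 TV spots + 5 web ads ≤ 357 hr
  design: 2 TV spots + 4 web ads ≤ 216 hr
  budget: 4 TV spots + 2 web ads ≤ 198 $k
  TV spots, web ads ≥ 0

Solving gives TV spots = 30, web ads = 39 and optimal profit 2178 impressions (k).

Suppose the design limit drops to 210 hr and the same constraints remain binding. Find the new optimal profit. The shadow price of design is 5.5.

Δb = -6, so new z* = 2178 + (5.5)·(-6) = 2178 − 33 = 2145.

2145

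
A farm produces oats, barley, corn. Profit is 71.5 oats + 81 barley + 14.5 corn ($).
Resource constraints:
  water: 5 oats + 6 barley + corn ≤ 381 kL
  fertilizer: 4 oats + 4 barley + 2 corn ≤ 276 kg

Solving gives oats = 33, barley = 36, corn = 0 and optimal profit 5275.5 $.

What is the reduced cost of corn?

At the optimum: water uses 381 of 381 (binding); fertilizer uses 276 of 276 (binding).
Dual feasibility on the basic columns requires 5·y_water + 4·y_fertilizer = 71.5, 6·y_water + 4·y_fertilizer = 81.
Solving: y_water = 9.5, y_fertilizer = 6.
Reduced cost of corn: c₃ − yᵀa₃ = 14.5 − (9.5·1 + 6·2) = 14.5 − 21.5 = -7.

-7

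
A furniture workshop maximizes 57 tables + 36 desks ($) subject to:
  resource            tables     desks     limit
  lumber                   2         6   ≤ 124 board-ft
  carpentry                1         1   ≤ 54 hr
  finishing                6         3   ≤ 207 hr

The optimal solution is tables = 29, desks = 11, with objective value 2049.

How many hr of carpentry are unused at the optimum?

carpentry used = 1·29 + 1·11 = 40; slack = 54 − 40 = 14.

14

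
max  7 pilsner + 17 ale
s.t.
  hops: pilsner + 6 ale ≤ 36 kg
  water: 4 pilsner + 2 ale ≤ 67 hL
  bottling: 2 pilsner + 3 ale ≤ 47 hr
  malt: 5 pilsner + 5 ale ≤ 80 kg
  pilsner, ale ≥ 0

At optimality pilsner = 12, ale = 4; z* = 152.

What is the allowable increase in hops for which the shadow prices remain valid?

Binding constraints: hops, malt. The basis is B = [[1,6],[5,5]] with det -25.
Per unit increase in hops, x* moves by d = (-0.2, 0.2).
The basis stays optimal until bottling becomes binding; allowable increase = 55 kg.

55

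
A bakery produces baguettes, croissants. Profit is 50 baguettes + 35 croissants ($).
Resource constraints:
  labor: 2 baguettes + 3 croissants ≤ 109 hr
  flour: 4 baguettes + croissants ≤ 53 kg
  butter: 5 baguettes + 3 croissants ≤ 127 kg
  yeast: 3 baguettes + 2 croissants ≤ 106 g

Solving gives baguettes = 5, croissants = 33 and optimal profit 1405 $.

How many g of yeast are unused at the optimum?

yeast used = 3·5 + 2·33 = 81; slack = 106 − 81 = 25.

25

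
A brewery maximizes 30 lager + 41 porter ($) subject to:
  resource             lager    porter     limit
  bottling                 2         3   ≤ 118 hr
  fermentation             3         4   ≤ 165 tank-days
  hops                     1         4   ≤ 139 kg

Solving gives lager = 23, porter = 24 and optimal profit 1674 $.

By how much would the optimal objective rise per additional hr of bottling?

3

Check each constraint at x*: bottling 118/118 (tight); fermentation 165/165 (tight); hops 119/139 (slack 20).
Since hops is not tight, its dual is 0.
The binding rows give the dual system: 2·y_bottling + 3·y_fermentation = 30 and 3·y_bottling + 4·y_fermentation = 41.
→ y_bottling = 3 and y_fermentation = 8.
Shadow price of bottling = 3.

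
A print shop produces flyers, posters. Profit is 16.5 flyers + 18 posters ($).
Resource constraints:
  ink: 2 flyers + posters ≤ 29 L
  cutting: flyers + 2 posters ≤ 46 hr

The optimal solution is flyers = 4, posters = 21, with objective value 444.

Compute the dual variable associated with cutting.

6.5

At the optimum: ink uses 29 of 29 (binding); cutting uses 46 of 46 (binding).
Dual feasibility on the basic columns requires 2·y_ink + 1·y_cutting = 16.5, 1·y_ink + 2·y_cutting = 18.
→ y_ink = 5 and y_cutting = 6.5.
Shadow price of cutting = 6.5.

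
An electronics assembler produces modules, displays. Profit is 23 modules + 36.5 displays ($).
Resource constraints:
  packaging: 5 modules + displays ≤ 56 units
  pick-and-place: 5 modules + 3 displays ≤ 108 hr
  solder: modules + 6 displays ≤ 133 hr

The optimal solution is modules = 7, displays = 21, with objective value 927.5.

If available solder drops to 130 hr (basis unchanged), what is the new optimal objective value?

911

At the optimum: packaging uses 56 of 56 (binding); pick-and-place uses 98 of 108 (slack = 10); solder uses 133 of 133 (binding).
Since pick-and-place is not tight, its dual is 0.
From A_Bᵀ y = c: 5·y_packaging + 1·y_solder = 23; 1·y_packaging + 6·y_solder = 36.5.
→ y_packaging = 3.5 and y_solder = 5.5.
Δz = y_solder·Δb = 5.5 × (-3) = -16.5, so new z* = 927.5 − 16.5 = 911.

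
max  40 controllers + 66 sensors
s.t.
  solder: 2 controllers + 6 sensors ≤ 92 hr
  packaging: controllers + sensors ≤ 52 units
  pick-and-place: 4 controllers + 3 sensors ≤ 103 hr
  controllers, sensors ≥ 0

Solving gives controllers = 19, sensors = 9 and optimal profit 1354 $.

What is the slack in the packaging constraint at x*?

packaging used = 1·19 + 1·9 = 28; slack = 52 − 28 = 24.

24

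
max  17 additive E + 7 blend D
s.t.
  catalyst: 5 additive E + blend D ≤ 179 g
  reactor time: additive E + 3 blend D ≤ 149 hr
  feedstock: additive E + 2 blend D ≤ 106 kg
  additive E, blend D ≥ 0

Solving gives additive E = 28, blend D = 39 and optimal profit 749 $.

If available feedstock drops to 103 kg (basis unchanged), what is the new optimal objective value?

Check each constraint at x*: catalyst 179/179 (tight); reactor time 145/149 (slack 4); feedstock 106/106 (tight).
By complementary slackness, y = 0 for the non-binding constraint.
Dual feasibility on the basic columns requires 5·y_catalyst + 1·y_feedstock = 17, 1·y_catalyst + 2·y_feedstock = 7.
→ y_catalyst = 3 and y_feedstock = 2.
Δz = y_feedstock·Δb = 2 × (-3) = -6, so new z* = 749 − 6 = 743.

743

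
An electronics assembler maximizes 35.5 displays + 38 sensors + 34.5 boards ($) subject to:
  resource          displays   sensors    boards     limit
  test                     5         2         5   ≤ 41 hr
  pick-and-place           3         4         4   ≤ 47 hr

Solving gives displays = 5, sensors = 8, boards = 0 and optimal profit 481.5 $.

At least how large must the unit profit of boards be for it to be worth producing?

44

Both test and pick-and-place are binding at x*.
From A_Bᵀ y = c: 5·y_test + 3·y_pick-and-place = 35.5; 2·y_test + 4·y_pick-and-place = 38.
This yields shadow prices y_test = 2, y_pick-and-place = 8.5.
boards enters the basis when its profit ≥ yᵀa₃ = 2·5 + 8.5·4 = 44.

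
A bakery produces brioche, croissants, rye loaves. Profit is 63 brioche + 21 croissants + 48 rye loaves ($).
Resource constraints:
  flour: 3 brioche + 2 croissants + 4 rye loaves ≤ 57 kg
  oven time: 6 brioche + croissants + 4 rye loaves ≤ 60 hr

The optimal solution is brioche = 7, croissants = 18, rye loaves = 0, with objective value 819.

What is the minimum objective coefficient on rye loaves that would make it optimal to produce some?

56

Check each constraint at x*: flour 57/57 (tight); oven time 60/60 (tight).
The binding rows give the dual system: 3·y_flour + 6·y_oven time = 63 and 2·y_flour + 1·y_oven time = 21.
This yields shadow prices y_flour = 7, y_oven time = 7.
rye loaves enters the basis when its profit ≥ yᵀa₃ = 7·4 + 7·4 = 56.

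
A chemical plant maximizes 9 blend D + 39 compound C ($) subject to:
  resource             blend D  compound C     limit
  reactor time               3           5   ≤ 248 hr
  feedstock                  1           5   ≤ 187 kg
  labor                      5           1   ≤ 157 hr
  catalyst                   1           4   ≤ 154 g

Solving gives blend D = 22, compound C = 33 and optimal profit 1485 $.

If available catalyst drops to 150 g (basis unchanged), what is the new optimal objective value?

1461

At the optimum: reactor time uses 231 of 248 (slack = 17); feedstock uses 187 of 187 (binding); labor uses 143 of 157 (slack = 14); catalyst uses 154 of 154 (binding).
Slack constraints have shadow price 0 (complementary slackness).
From A_Bᵀ y = c: 1·y_feedstock + 1·y_catalyst = 9; 5·y_feedstock + 4·y_catalyst = 39.
→ y_feedstock = 3 and y_catalyst = 6.
Δz = y_catalyst·Δb = 6 × (-4) = -24, so new z* = 1485 − 24 = 1461.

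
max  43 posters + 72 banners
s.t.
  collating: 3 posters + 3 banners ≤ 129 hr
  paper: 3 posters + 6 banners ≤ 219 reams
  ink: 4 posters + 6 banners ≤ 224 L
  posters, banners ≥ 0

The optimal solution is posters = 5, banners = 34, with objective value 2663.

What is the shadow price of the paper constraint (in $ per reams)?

5

Check each constraint at x*: collating 117/129 (slack 12); paper 219/219 (tight); ink 224/224 (tight).
Since collating is not tight, its dual is 0.
The binding rows give the dual system: 3·y_paper + 4·y_ink = 43 and 6·y_paper + 6·y_ink = 72.
This yields shadow prices y_paper = 5, y_ink = 7.
Shadow price of paper = 5.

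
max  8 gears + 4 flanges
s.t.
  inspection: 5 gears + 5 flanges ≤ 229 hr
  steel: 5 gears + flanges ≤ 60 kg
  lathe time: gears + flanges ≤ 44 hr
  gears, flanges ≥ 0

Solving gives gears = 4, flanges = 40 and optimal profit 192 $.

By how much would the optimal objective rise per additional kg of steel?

1

Binding: steel and lathe time. Non-binding: inspection (9 unused).
By complementary slackness, y = 0 for the non-binding constraint.
Dual feasibility on the basic columns requires 5·y_steel + 1·y_lathe time = 8, 1·y_steel + 1·y_lathe time = 4.
Solving: y_steel = 1, y_lathe time = 3.
Shadow price of steel = 1.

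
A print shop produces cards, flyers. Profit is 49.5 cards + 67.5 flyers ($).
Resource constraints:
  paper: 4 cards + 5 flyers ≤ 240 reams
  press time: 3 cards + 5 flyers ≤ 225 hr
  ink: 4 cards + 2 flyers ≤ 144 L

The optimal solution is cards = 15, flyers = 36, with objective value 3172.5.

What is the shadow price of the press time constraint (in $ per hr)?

At the optimum: paper uses 240 of 240 (binding); press time uses 225 of 225 (binding); ink uses 132 of 144 (slack = 12).
Since ink is not tight, its dual is 0.
The binding rows give the dual system: 4·y_paper + 3·y_press time = 49.5 and 5·y_paper + 5·y_press time = 67.5.
This yields shadow prices y_paper = 9, y_press time = 4.5.
Shadow price of press time = 4.5.

4.5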